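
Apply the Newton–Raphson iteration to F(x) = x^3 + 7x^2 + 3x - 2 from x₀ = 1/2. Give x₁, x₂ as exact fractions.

x₁ = 16/43, x₂ = 244262/685721

F'(x) = 3x^2 + 14x + 3.
F(1/2) = 11/8, F'(1/2) = 43/4, so x₁ = (1/2) - (11/8)/(43/4) = 16/43.
F(16/43) = 10890/79507, F'(16/43) = 15947/1849, so x₂ = (16/43) - (10890/79507)/(15947/1849) = 244262/685721.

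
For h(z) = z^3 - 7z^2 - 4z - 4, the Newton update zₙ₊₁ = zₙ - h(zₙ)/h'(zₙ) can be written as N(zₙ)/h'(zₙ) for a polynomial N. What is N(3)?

h'(z) = 3z^2 - 14z - 4.
N(z) = z·h'(z) - h(z) = z·(3z^2 - 14z - 4) - (z^3 - 7z^2 - 4z - 4) = 2z^3 - 7z^2 + 4.
N(3) = -5.

-5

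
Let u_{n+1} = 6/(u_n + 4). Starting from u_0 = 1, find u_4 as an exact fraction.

201/173

u_1 = 6/(1 + 4) = 6/5.
u_2 = 6/(6/5 + 4) = 15/13.
u_3 = 6/(15/13 + 4) = 78/67.
u_4 = 6/(78/67 + 4) = 201/173.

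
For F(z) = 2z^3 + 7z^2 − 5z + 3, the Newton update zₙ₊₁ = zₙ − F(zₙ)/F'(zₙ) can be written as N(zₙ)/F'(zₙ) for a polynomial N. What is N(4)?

F'(z) = 6z^2 + 14z − 5.
N(z) = z·F'(z) − F(z) = z·(6z^2 + 14z − 5) − (2z^3 + 7z^2 − 5z + 3) = 4z^3 + 7z^2 − 3.
N(4) = 365.

365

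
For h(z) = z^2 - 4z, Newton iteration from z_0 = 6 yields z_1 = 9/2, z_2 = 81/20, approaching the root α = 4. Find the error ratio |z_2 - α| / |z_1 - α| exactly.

z_1 - α = 9/2 - 4 = 1/2, so |z_1 - α| = 1/2.
z_2 - α = 81/20 - 4 = 1/20, so |z_2 - α| = 1/20.
Ratio = (1/20) / (1/2) = 1/10.

1/10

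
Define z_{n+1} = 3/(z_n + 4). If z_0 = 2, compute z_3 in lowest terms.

z_1 = 3/(2 + 4) = 1/2.
z_2 = 3/(1/2 + 4) = 2/3.
z_3 = 3/(2/3 + 4) = 9/14.

9/14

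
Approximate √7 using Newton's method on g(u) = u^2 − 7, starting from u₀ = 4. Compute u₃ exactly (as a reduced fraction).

g'(u) = 2u.
g(4) = 9, g'(4) = 8, so u₁ = 4 − 9/8 = 23/8.
g(23/8) = 81/64, g'(23/8) = 23/4, so u₂ = (23/8) − (81/64)/(23/4) = 977/368.
g(977/368) = 6561/135424, g'(977/368) = 977/184, so u₃ = (977/368) − (6561/135424)/(977/184) = 1902497/719072.

1902497/719072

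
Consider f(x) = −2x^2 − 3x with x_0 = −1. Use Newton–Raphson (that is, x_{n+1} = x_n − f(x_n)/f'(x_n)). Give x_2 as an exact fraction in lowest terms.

−8/5

f'(x) = −4x − 3.
f(−1) = 1, f'(−1) = 1, so x_1 = (−1) − 1/1 = −2.
f(−2) = −2, f'(−2) = 5, so x_2 = (−2) − (−2)/5 = −8/5.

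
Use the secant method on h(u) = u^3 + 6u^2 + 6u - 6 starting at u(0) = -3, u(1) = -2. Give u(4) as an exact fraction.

h(-3) = 3, h(-2) = -2. u(2) = (-2) - (-2)·((-2) - (-3))/((-2) - 3) = -12/5.
h(-2) = -2, h(-12/5) = 42/125. u(3) = (-12/5) - (42/125)·((-12/5) - (-2))/((42/125) - (-2)) = -171/73.
h(-12/5) = 42/125, h(-171/73) = 5691/389017. u(4) = (-171/73) - (5691/389017)·((-171/73) - (-12/5))/((5691/389017) - (42/125)) = -580406/248053.

-580406/248053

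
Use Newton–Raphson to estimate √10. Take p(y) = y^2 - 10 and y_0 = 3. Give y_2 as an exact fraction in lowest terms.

721/228

p'(y) = 2y.
p(3) = -1, p'(3) = 6, so y_1 = 3 - (-1)/6 = 19/6.
p(19/6) = 1/36, p'(19/6) = 19/3, so y_2 = (19/6) - (1/36)/(19/3) = 721/228.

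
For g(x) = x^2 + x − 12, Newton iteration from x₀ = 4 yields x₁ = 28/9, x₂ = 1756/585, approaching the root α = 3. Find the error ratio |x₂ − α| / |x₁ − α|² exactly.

x₁ − α = 28/9 − 3 = 1/9, so |x₁ − α| = 1/9.
x₂ − α = 1756/585 − 3 = 1/585, so |x₂ − α| = 1/585.
|x₁ − α|² = 1/81.
Ratio = (1/585) / (1/81) = 9/65.

9/65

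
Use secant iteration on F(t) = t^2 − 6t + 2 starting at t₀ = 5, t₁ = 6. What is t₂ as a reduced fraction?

F(5) = −3, F(6) = 2. t₂ = 6 − 2·(6 − 5)/(2 − (−3)) = 28/5.

28/5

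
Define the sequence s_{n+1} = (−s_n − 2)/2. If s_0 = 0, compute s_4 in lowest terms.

−5/8

s_1 = (−0 − 2)/2 = −1.
s_2 = (−(−1) − 2)/2 = −1/2.
s_3 = (−(−1/2) − 2)/2 = −3/4.
s_4 = (−(−3/4) − 2)/2 = −5/8.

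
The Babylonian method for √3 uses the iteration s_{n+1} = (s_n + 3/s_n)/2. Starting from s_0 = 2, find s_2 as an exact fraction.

s_1 = (2 + 3/2)/2 = 7/4.
s_2 = (7/4 + 3/(7/4))/2 = 97/56.

97/56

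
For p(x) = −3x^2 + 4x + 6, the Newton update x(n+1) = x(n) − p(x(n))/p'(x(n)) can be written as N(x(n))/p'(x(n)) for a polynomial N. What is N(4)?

−54

p'(x) = −6x + 4.
N(x) = x·p'(x) − p(x) = x·(−6x + 4) − (−3x^2 + 4x + 6) = −3x^2 − 6.
N(4) = −54.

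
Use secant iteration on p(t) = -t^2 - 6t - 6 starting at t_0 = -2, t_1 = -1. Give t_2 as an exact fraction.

p(-2) = 2, p(-1) = -1. t_2 = (-1) - (-1)·((-1) - (-2))/((-1) - 2) = -4/3.

-4/3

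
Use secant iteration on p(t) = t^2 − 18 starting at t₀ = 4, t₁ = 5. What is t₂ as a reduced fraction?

p(4) = −2, p(5) = 7. t₂ = 5 − 7·(5 − 4)/(7 − (−2)) = 38/9.

38/9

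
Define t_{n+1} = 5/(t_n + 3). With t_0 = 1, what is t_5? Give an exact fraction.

t_1 = 5/(1 + 3) = 5/4.
t_2 = 5/(5/4 + 3) = 20/17.
t_3 = 5/(20/17 + 3) = 85/71.
t_4 = 5/(85/71 + 3) = 355/298.
t_5 = 5/(355/298 + 3) = 1490/1249.

1490/1249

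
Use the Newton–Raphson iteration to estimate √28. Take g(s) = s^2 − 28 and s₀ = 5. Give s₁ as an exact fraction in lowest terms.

53/10

g'(s) = 2s.
g(5) = −3, g'(5) = 10, so s₁ = 5 − (−3)/10 = 53/10.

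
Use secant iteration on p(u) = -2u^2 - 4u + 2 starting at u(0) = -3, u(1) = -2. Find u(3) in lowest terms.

-17/7

p(-3) = -4, p(-2) = 2. u(2) = (-2) - 2·((-2) - (-3))/(2 - (-4)) = -7/3.
p(-2) = 2, p(-7/3) = 4/9. u(3) = (-7/3) - (4/9)·((-7/3) - (-2))/((4/9) - 2) = -17/7.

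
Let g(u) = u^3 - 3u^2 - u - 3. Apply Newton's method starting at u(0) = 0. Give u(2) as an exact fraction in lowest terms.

g'(u) = 3u^2 - 6u - 1.
g(0) = -3, g'(0) = -1, so u(1) = 0 - (-3)/(-1) = -3.
g(-3) = -54, g'(-3) = 44, so u(2) = (-3) - (-54)/44 = -39/22.

-39/22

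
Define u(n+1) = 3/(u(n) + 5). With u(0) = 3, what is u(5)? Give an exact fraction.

u(1) = 3/(3 + 5) = 3/8.
u(2) = 3/(3/8 + 5) = 24/43.
u(3) = 3/(24/43 + 5) = 129/239.
u(4) = 3/(129/239 + 5) = 717/1324.
u(5) = 3/(717/1324 + 5) = 3972/7337.

3972/7337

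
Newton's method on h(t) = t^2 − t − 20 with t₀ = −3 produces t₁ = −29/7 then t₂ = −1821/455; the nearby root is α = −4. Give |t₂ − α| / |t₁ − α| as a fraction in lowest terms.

t₁ − α = −29/7 − (−4) = −29/7 + 4 = −1/7, so |t₁ − α| = 1/7.
t₂ − α = −1821/455 − (−4) = −1821/455 + 4 = −1/455, so |t₂ − α| = 1/455.
Ratio = (1/455) / (1/7) = 1/65.

1/65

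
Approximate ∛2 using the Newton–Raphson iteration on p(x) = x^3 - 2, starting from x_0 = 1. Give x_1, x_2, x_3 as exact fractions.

p'(x) = 3x^2.
p(1) = -1, p'(1) = 3, so x_1 = 1 - (-1)/3 = 4/3.
p(4/3) = 10/27, p'(4/3) = 16/3, so x_2 = (4/3) - (10/27)/(16/3) = 91/72.
p(91/72) = 7075/373248, p'(91/72) = 8281/1728, so x_3 = (91/72) - (7075/373248)/(8281/1728) = 1126819/894348.

x_1 = 4/3, x_2 = 91/72, x_3 = 1126819/894348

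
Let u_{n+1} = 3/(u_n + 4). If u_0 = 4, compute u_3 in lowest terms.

u_1 = 3/(4 + 4) = 3/8.
u_2 = 3/(3/8 + 4) = 24/35.
u_3 = 3/(24/35 + 4) = 105/164.

105/164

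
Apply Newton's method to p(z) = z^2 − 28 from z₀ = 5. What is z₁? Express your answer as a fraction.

p'(z) = 2z.
p(5) = −3, p'(5) = 10, so z₁ = 5 − (−3)/10 = 53/10.

53/10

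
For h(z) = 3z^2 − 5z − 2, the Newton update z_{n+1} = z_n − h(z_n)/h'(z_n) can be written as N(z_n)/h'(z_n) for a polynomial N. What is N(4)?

50

h'(z) = 6z − 5.
N(z) = z·h'(z) − h(z) = z·(6z − 5) − (3z^2 − 5z − 2) = 3z^2 + 2.
N(4) = 50.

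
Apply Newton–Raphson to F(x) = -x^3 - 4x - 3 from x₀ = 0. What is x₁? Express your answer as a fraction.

F'(x) = -3x^2 - 4.
F(0) = -3, F'(0) = -4, so x₁ = 0 - (-3)/(-4) = -3/4.

-3/4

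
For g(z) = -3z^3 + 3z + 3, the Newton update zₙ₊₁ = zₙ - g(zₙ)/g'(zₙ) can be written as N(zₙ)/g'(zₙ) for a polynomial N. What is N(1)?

g'(z) = -9z^2 + 3.
N(z) = z·g'(z) - g(z) = z·(-9z^2 + 3) - (-3z^3 + 3z + 3) = -6z^3 - 3.
N(1) = -9.

-9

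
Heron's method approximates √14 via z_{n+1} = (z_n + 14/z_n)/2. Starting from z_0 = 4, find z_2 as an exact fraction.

449/120

z_1 = (4 + 14/4)/2 = 15/4.
z_2 = (15/4 + 14/(15/4))/2 = 449/120.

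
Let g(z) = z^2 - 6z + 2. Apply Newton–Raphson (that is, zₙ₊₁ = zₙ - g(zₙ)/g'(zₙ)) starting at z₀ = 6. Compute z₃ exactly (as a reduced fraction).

68833/12192

g'(z) = 2z - 6.
g(6) = 2, g'(6) = 6, so z₁ = 6 - 2/6 = 17/3.
g(17/3) = 1/9, g'(17/3) = 16/3, so z₂ = (17/3) - (1/9)/(16/3) = 271/48.
g(271/48) = 1/2304, g'(271/48) = 127/24, so z₃ = (271/48) - (1/2304)/(127/24) = 68833/12192.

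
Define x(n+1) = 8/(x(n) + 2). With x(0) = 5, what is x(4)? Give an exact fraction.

100/47

x(1) = 8/(5 + 2) = 8/7.
x(2) = 8/(8/7 + 2) = 28/11.
x(3) = 8/(28/11 + 2) = 44/25.
x(4) = 8/(44/25 + 2) = 100/47.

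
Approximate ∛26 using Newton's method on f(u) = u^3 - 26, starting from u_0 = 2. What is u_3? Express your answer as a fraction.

f'(u) = 3u^2.
f(2) = -18, f'(2) = 12, so u_1 = 2 - (-18)/12 = 7/2.
f(7/2) = 135/8, f'(7/2) = 147/4, so u_2 = (7/2) - (135/8)/(147/4) = 149/49.
f(149/49) = 249075/117649, f'(149/49) = 66603/2401, so u_3 = (149/49) - (249075/117649)/(66603/2401) = 3224924/1087849.

3224924/1087849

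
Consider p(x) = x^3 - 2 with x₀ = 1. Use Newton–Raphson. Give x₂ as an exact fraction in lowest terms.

91/72

p'(x) = 3x^2.
p(1) = -1, p'(1) = 3, so x₁ = 1 - (-1)/3 = 4/3.
p(4/3) = 10/27, p'(4/3) = 16/3, so x₂ = (4/3) - (10/27)/(16/3) = 91/72.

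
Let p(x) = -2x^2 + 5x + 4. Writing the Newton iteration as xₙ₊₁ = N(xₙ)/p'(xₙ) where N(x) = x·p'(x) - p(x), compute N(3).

-22

p'(x) = -4x + 5.
N(x) = x·p'(x) - p(x) = x·(-4x + 5) - (-2x^2 + 5x + 4) = -2x^2 - 4.
N(3) = -22.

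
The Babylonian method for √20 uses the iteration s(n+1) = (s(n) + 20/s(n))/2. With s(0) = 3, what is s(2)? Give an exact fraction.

s(1) = (3 + 20/3)/2 = 29/6.
s(2) = (29/6 + 20/(29/6))/2 = 1561/348.

1561/348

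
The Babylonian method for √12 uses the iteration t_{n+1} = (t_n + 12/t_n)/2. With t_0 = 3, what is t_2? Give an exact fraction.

t_1 = (3 + 12/3)/2 = 7/2.
t_2 = (7/2 + 12/(7/2))/2 = 97/28.

97/28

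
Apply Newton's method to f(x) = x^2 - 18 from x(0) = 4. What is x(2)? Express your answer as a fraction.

f'(x) = 2x.
f(4) = -2, f'(4) = 8, so x(1) = 4 - (-2)/8 = 17/4.
f(17/4) = 1/16, f'(17/4) = 17/2, so x(2) = (17/4) - (1/16)/(17/2) = 577/136.

577/136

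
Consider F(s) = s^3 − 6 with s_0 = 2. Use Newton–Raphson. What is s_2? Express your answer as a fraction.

F'(s) = 3s^2.
F(2) = 2, F'(2) = 12, so s_1 = 2 − 2/12 = 11/6.
F(11/6) = 35/216, F'(11/6) = 121/12, so s_2 = (11/6) − (35/216)/(121/12) = 1979/1089.

1979/1089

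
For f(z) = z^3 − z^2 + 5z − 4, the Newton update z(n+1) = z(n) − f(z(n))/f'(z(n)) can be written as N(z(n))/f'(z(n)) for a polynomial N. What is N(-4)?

−140

f'(z) = 3z^2 − 2z + 5.
N(z) = z·f'(z) − f(z) = z·(3z^2 − 2z + 5) − (z^3 − z^2 + 5z − 4) = 2z^3 − z^2 + 4.
N(-4) = −140.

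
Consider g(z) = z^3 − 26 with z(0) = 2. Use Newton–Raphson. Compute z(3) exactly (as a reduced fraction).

g'(z) = 3z^2.
g(2) = −18, g'(2) = 12, so z(1) = 2 − (−18)/12 = 7/2.
g(7/2) = 135/8, g'(7/2) = 147/4, so z(2) = (7/2) − (135/8)/(147/4) = 149/49.
g(149/49) = 249075/117649, g'(149/49) = 66603/2401, so z(3) = (149/49) − (249075/117649)/(66603/2401) = 3224924/1087849.

3224924/1087849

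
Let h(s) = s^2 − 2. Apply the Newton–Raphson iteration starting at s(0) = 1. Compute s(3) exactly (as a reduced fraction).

577/408

h'(s) = 2s.
h(1) = −1, h'(1) = 2, so s(1) = 1 − (−1)/2 = 3/2.
h(3/2) = 1/4, h'(3/2) = 3, so s(2) = (3/2) − (1/4)/3 = 17/12.
h(17/12) = 1/144, h'(17/12) = 17/6, so s(3) = (17/12) − (1/144)/(17/6) = 577/408.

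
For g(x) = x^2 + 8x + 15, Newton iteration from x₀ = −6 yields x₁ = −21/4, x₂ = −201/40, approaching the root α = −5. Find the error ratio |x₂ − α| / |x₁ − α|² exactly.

x₁ − α = −21/4 − (−5) = −21/4 + 5 = −1/4, so |x₁ − α| = 1/4.
x₂ − α = −201/40 − (−5) = −201/40 + 5 = −1/40, so |x₂ − α| = 1/40.
|x₁ − α|² = 1/16.
Ratio = (1/40) / (1/16) = 2/5.

2/5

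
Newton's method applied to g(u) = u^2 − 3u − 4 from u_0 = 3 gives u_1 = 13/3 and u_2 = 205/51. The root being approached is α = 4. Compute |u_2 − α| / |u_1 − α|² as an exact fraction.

u_1 − α = 13/3 − 4 = 1/3, so |u_1 − α| = 1/3.
u_2 − α = 205/51 − 4 = 1/51, so |u_2 − α| = 1/51.
|u_1 − α|² = 1/9.
Ratio = (1/51) / (1/9) = 3/17.

3/17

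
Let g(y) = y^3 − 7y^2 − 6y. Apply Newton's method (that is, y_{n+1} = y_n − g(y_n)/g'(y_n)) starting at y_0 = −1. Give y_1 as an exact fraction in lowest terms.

g'(y) = 3y^2 − 14y − 6.
g(−1) = −2, g'(−1) = 11, so y_1 = (−1) − (−2)/11 = −9/11.

−9/11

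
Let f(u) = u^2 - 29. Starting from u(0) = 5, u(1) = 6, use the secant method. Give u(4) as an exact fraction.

39791/7389

f(5) = -4, f(6) = 7. u(2) = 6 - 7·(6 - 5)/(7 - (-4)) = 59/11.
f(6) = 7, f(59/11) = -28/121. u(3) = (59/11) - (-28/121)·((59/11) - 6)/((-28/121) - 7) = 673/125.
f(59/11) = -28/121, f(673/125) = -196/15625. u(4) = (673/125) - (-196/15625)·((673/125) - (59/11))/((-196/15625) - (-28/121)) = 39791/7389.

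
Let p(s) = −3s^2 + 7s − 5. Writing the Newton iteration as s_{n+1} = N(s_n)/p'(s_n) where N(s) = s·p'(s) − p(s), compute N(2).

p'(s) = −6s + 7.
N(s) = s·p'(s) − p(s) = s·(−6s + 7) − (−3s^2 + 7s − 5) = −3s^2 + 5.
N(2) = −7.

−7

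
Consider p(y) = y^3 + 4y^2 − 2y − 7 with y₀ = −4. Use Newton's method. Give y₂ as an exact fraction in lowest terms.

p'(y) = 3y^2 + 8y − 2.
p(−4) = 1, p'(−4) = 14, so y₁ = (−4) − 1/14 = −57/14.
p(−57/14) = −113/2744, p'(−57/14) = 2971/196, so y₂ = (−57/14) − (−113/2744)/(2971/196) = −84617/20797.

−84617/20797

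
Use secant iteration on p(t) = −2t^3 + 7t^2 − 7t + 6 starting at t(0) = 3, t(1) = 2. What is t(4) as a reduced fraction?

12302574/4781137

p(3) = −6, p(2) = 4. t(2) = 2 − 4·(2 − 3)/(4 − (−6)) = 12/5.
p(2) = 4, p(12/5) = 234/125. t(3) = (12/5) − (234/125)·((12/5) − 2)/((234/125) − 4) = 366/133.
p(12/5) = 234/125, p(366/133) = −4546152/2352637. t(4) = (366/133) − (−4546152/2352637)·((366/133) − (12/5))/((−4546152/2352637) − (234/125)) = 12302574/4781137.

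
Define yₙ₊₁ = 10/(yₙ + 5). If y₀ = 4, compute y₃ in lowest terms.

110/73

y₁ = 10/(4 + 5) = 10/9.
y₂ = 10/(10/9 + 5) = 18/11.
y₃ = 10/(18/11 + 5) = 110/73.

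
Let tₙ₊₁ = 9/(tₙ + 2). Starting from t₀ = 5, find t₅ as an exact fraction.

3825/1831

t₁ = 9/(5 + 2) = 9/7.
t₂ = 9/(9/7 + 2) = 63/23.
t₃ = 9/(63/23 + 2) = 207/109.
t₄ = 9/(207/109 + 2) = 981/425.
t₅ = 9/(981/425 + 2) = 3825/1831.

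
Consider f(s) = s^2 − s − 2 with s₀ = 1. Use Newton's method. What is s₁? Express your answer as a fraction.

f'(s) = 2s − 1.
f(1) = −2, f'(1) = 1, so s₁ = 1 − (−2)/1 = 3.

3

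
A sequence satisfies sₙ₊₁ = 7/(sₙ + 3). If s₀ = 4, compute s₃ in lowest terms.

28/19

s₁ = 7/(4 + 3) = 1.
s₂ = 7/(1 + 3) = 7/4.
s₃ = 7/(7/4 + 3) = 28/19.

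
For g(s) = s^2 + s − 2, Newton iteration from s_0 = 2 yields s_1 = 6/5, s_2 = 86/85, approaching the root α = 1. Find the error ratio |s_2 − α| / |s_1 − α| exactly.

s_1 − α = 6/5 − 1 = 1/5, so |s_1 − α| = 1/5.
s_2 − α = 86/85 − 1 = 1/85, so |s_2 − α| = 1/85.
Ratio = (1/85) / (1/5) = 1/17.

1/17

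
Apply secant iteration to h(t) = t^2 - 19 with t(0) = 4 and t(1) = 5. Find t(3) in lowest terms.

h(4) = -3, h(5) = 6. t(2) = 5 - 6·(5 - 4)/(6 - (-3)) = 13/3.
h(5) = 6, h(13/3) = -2/9. t(3) = (13/3) - (-2/9)·((13/3) - 5)/((-2/9) - 6) = 61/14.

61/14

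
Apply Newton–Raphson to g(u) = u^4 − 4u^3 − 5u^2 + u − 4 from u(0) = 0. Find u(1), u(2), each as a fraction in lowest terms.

u(1) = 4, u(2) = 36/5

g'(u) = 4u^3 − 12u^2 − 10u + 1.
g(0) = −4, g'(0) = 1, so u(1) = 0 − (−4)/1 = 4.
g(4) = −80, g'(4) = 25, so u(2) = 4 − (−80)/25 = 36/5.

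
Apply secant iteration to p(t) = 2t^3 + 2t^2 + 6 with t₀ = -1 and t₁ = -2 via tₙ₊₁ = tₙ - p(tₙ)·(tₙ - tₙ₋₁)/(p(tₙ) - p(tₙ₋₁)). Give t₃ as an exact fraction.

-202/109

p(-1) = 6, p(-2) = -2. t₂ = (-2) - (-2)·((-2) - (-1))/((-2) - 6) = -7/4.
p(-2) = -2, p(-7/4) = 45/32. t₃ = (-7/4) - (45/32)·((-7/4) - (-2))/((45/32) - (-2)) = -202/109.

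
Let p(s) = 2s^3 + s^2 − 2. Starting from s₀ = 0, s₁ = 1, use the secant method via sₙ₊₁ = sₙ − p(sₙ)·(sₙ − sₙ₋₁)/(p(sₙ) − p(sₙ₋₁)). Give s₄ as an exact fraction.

53221/61573

p(0) = −2, p(1) = 1. s₂ = 1 − 1·(1 − 0)/(1 − (−2)) = 2/3.
p(1) = 1, p(2/3) = −26/27. s₃ = (2/3) − (−26/27)·((2/3) − 1)/((−26/27) − 1) = 44/53.
p(2/3) = −26/27, p(44/53) = −24778/148877. s₄ = (44/53) − (−24778/148877)·((44/53) − (2/3))/((−24778/148877) − (−26/27)) = 53221/61573.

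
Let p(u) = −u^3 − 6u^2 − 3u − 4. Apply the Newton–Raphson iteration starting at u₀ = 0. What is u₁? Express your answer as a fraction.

−4/3

p'(u) = −3u^2 − 12u − 3.
p(0) = −4, p'(0) = −3, so u₁ = 0 − (−4)/(−3) = −4/3.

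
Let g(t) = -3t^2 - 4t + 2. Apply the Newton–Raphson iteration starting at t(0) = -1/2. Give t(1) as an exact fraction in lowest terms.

g'(t) = -6t - 4.
g(-1/2) = 13/4, g'(-1/2) = -1, so t(1) = (-1/2) - (13/4)/(-1) = 11/4.

11/4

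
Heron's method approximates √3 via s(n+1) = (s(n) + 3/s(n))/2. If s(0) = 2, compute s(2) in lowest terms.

s(1) = (2 + 3/2)/2 = 7/4.
s(2) = (7/4 + 3/(7/4))/2 = 97/56.

97/56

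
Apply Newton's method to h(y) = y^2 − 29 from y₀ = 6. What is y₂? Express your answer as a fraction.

h'(y) = 2y.
h(6) = 7, h'(6) = 12, so y₁ = 6 − 7/12 = 65/12.
h(65/12) = 49/144, h'(65/12) = 65/6, so y₂ = (65/12) − (49/144)/(65/6) = 8401/1560.

8401/1560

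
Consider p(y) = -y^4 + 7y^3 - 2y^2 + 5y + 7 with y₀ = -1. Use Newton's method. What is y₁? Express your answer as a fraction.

p'(y) = -4y^3 + 21y^2 - 4y + 5.
p(-1) = -8, p'(-1) = 34, so y₁ = (-1) - (-8)/34 = -13/17.

-13/17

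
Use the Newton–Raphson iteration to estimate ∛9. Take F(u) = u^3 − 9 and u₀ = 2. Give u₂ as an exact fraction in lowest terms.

F'(u) = 3u^2.
F(2) = −1, F'(2) = 12, so u₁ = 2 − (−1)/12 = 25/12.
F(25/12) = 73/1728, F'(25/12) = 625/48, so u₂ = (25/12) − (73/1728)/(625/48) = 23401/11250.

23401/11250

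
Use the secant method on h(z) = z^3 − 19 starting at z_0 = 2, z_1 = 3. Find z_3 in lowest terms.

h(2) = −11, h(3) = 8. z_2 = 3 − 8·(3 − 2)/(8 − (−11)) = 49/19.
h(3) = 8, h(49/19) = −12672/6859. z_3 = (49/19) − (−12672/6859)·((49/19) − 3)/((−12672/6859) − 8) = 22441/8443.

22441/8443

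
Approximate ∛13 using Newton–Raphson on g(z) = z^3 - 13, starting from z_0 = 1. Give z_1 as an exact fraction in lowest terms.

5

g'(z) = 3z^2.
g(1) = -12, g'(1) = 3, so z_1 = 1 - (-12)/3 = 5.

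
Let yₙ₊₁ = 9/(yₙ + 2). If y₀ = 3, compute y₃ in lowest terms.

171/83

y₁ = 9/(3 + 2) = 9/5.
y₂ = 9/(9/5 + 2) = 45/19.
y₃ = 9/(45/19 + 2) = 171/83.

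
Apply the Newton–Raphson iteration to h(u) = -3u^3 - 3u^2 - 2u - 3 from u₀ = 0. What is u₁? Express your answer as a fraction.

h'(u) = -9u^2 - 6u - 2.
h(0) = -3, h'(0) = -2, so u₁ = 0 - (-3)/(-2) = -3/2.

-3/2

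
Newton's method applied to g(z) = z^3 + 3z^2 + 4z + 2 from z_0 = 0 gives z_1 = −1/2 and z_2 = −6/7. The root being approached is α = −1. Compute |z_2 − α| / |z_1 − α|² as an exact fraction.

z_1 − α = −1/2 − (−1) = −1/2 + 1 = 1/2, so |z_1 − α| = 1/2.
z_2 − α = −6/7 − (−1) = −6/7 + 1 = 1/7, so |z_2 − α| = 1/7.
|z_1 − α|² = 1/4.
Ratio = (1/7) / (1/4) = 4/7.

4/7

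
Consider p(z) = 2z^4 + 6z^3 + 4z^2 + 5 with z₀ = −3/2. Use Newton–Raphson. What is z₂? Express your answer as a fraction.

p'(z) = 8z^3 + 18z^2 + 8z.
p(−3/2) = 31/8, p'(−3/2) = 3/2, so z₁ = (−3/2) − (31/8)/(3/2) = −49/12.
p(−49/12) = 2272765/10368, p'(−49/12) = −29939/108, so z₂ = (−49/12) − (2272765/10368)/(−29939/108) = −3154441/958048.

−3154441/958048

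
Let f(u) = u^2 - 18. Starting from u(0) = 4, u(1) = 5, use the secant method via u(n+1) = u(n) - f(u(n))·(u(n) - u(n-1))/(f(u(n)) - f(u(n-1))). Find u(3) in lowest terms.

352/83

f(4) = -2, f(5) = 7. u(2) = 5 - 7·(5 - 4)/(7 - (-2)) = 38/9.
f(5) = 7, f(38/9) = -14/81. u(3) = (38/9) - (-14/81)·((38/9) - 5)/((-14/81) - 7) = 352/83.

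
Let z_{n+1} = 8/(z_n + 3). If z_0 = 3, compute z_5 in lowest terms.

2344/1383

z_1 = 8/(3 + 3) = 4/3.
z_2 = 8/(4/3 + 3) = 24/13.
z_3 = 8/(24/13 + 3) = 104/63.
z_4 = 8/(104/63 + 3) = 504/293.
z_5 = 8/(504/293 + 3) = 2344/1383.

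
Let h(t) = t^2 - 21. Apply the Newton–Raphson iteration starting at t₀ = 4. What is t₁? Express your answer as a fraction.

37/8

h'(t) = 2t.
h(4) = -5, h'(4) = 8, so t₁ = 4 - (-5)/8 = 37/8.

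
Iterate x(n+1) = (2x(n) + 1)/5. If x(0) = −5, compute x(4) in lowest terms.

123/625

x(1) = (2·(−5) + 1)/5 = −9/5.
x(2) = (2·(−9/5) + 1)/5 = −13/25.
x(3) = (2·(−13/25) + 1)/5 = −1/125.
x(4) = (2·(−1/125) + 1)/5 = 123/625.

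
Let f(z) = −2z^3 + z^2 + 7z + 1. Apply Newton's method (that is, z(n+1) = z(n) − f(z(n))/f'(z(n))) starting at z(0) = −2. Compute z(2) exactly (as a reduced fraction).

f'(z) = −6z^2 + 2z + 7.
f(−2) = 7, f'(−2) = −21, so z(1) = (−2) − 7/(−21) = −5/3.
f(−5/3) = 37/27, f'(−5/3) = −13, so z(2) = (−5/3) − (37/27)/(−13) = −548/351.

−548/351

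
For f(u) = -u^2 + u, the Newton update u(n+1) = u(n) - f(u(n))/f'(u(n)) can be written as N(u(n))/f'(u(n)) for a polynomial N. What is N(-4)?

-16

f'(u) = -2u + 1.
N(u) = u·f'(u) - f(u) = u·(-2u + 1) - (-u^2 + u) = -u^2.
N(-4) = -16.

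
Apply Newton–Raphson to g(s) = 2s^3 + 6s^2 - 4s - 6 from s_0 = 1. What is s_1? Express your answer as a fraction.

8/7

g'(s) = 6s^2 + 12s - 4.
g(1) = -2, g'(1) = 14, so s_1 = 1 - (-2)/14 = 8/7.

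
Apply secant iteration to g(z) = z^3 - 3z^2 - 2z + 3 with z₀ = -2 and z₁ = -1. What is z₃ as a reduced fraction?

g(-2) = -13, g(-1) = 1. z₂ = (-1) - 1·((-1) - (-2))/(1 - (-13)) = -15/14.
g(-1) = 1, g(-15/14) = 1287/2744. z₃ = (-15/14) - (1287/2744)·((-15/14) - (-1))/((1287/2744) - 1) = -1653/1457.

-1653/1457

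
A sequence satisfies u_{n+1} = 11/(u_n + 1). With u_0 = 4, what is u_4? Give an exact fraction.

u_1 = 11/(4 + 1) = 11/5.
u_2 = 11/(11/5 + 1) = 55/16.
u_3 = 11/(55/16 + 1) = 176/71.
u_4 = 11/(176/71 + 1) = 781/247.

781/247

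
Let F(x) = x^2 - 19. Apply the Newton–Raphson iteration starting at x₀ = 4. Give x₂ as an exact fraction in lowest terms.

F'(x) = 2x.
F(4) = -3, F'(4) = 8, so x₁ = 4 - (-3)/8 = 35/8.
F(35/8) = 9/64, F'(35/8) = 35/4, so x₂ = (35/8) - (9/64)/(35/4) = 2441/560.

2441/560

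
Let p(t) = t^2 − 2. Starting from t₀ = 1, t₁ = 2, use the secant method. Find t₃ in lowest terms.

7/5

p(1) = −1, p(2) = 2. t₂ = 2 − 2·(2 − 1)/(2 − (−1)) = 4/3.
p(2) = 2, p(4/3) = −2/9. t₃ = (4/3) − (−2/9)·((4/3) − 2)/((−2/9) − 2) = 7/5.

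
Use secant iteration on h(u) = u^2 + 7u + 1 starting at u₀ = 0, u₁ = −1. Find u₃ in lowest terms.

−1/7

h(0) = 1, h(−1) = −5. u₂ = (−1) − (−5)·((−1) − 0)/((−5) − 1) = −1/6.
h(−1) = −5, h(−1/6) = −5/36. u₃ = (−1/6) − (−5/36)·((−1/6) − (−1))/((−5/36) − (−5)) = −1/7.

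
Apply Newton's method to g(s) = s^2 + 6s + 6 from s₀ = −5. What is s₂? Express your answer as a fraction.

g'(s) = 2s + 6.
g(−5) = 1, g'(−5) = −4, so s₁ = (−5) − 1/(−4) = −19/4.
g(−19/4) = 1/16, g'(−19/4) = −7/2, so s₂ = (−19/4) − (1/16)/(−7/2) = −265/56.

−265/56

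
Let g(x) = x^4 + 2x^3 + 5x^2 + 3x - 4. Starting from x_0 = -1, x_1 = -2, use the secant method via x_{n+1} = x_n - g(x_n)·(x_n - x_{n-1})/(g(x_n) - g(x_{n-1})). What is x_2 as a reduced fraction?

g(-1) = -3, g(-2) = 10. x_2 = (-2) - 10·((-2) - (-1))/(10 - (-3)) = -16/13.

-16/13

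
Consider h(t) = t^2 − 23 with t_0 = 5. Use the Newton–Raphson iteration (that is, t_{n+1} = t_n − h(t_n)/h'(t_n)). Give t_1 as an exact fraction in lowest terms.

h'(t) = 2t.
h(5) = 2, h'(5) = 10, so t_1 = 5 − 2/10 = 24/5.

24/5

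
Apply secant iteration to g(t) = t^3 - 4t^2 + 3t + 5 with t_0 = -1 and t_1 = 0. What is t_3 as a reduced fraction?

g(-1) = -3, g(0) = 5. t_2 = 0 - 5·(0 - (-1))/(5 - (-3)) = -5/8.
g(0) = 5, g(-5/8) = 675/512. t_3 = (-5/8) - (675/512)·((-5/8) - 0)/((675/512) - 5) = -320/377.

-320/377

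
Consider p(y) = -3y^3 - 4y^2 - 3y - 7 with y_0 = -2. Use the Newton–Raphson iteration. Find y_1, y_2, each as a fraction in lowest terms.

p'(y) = -9y^2 - 8y - 3.
p(-2) = 7, p'(-2) = -23, so y_1 = (-2) - 7/(-23) = -39/23.
p(-39/23) = 14749/12167, p'(-39/23) = -8100/529, so y_2 = (-39/23) - (14749/12167)/(-8100/529) = -301151/186300.

y_1 = -39/23, y_2 = -301151/186300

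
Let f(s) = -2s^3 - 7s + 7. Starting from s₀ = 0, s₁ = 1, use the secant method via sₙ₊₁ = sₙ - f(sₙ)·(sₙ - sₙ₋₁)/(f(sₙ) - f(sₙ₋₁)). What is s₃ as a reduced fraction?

f(0) = 7, f(1) = -2. s₂ = 1 - (-2)·(1 - 0)/((-2) - 7) = 7/9.
f(1) = -2, f(7/9) = 448/729. s₃ = (7/9) - (448/729)·((7/9) - 1)/((448/729) - (-2)) = 791/953.

791/953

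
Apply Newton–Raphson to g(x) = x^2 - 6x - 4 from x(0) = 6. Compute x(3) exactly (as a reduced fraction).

25940/3927

g'(x) = 2x - 6.
g(6) = -4, g'(6) = 6, so x(1) = 6 - (-4)/6 = 20/3.
g(20/3) = 4/9, g'(20/3) = 22/3, so x(2) = (20/3) - (4/9)/(22/3) = 218/33.
g(218/33) = 4/1089, g'(218/33) = 238/33, so x(3) = (218/33) - (4/1089)/(238/33) = 25940/3927.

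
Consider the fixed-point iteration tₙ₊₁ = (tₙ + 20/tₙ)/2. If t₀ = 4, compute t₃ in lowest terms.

51841/11592

t₁ = (4 + 20/4)/2 = 9/2.
t₂ = (9/2 + 20/(9/2))/2 = 161/36.
t₃ = (161/36 + 20/(161/36))/2 = 51841/11592.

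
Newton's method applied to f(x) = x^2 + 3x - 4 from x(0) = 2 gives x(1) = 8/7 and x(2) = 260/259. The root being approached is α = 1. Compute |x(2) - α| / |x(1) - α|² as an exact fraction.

x(1) - α = 8/7 - 1 = 1/7, so |x(1) - α| = 1/7.
x(2) - α = 260/259 - 1 = 1/259, so |x(2) - α| = 1/259.
|x(1) - α|² = 1/49.
Ratio = (1/259) / (1/49) = 7/37.

7/37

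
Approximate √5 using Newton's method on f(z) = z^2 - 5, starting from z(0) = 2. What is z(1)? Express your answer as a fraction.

f'(z) = 2z.
f(2) = -1, f'(2) = 4, so z(1) = 2 - (-1)/4 = 9/4.

9/4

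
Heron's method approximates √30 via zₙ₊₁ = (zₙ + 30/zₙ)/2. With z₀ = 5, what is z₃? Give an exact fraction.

116161/21208

z₁ = (5 + 30/5)/2 = 11/2.
z₂ = (11/2 + 30/(11/2))/2 = 241/44.
z₃ = (241/44 + 30/(241/44))/2 = 116161/21208.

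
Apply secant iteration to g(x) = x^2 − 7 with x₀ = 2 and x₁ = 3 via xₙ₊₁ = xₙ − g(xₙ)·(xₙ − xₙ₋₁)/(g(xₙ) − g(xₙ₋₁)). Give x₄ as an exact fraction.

g(2) = −3, g(3) = 2. x₂ = 3 − 2·(3 − 2)/(2 − (−3)) = 13/5.
g(3) = 2, g(13/5) = −6/25. x₃ = (13/5) − (−6/25)·((13/5) − 3)/((−6/25) − 2) = 37/14.
g(13/5) = −6/25, g(37/14) = −3/196. x₄ = (37/14) − (−3/196)·((37/14) − (13/5))/((−3/196) − (−6/25)) = 971/367.

971/367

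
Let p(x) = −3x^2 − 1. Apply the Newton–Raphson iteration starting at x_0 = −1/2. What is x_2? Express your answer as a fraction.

p'(x) = −6x.
p(−1/2) = −7/4, p'(−1/2) = 3, so x_1 = (−1/2) − (−7/4)/3 = 1/12.
p(1/12) = −49/48, p'(1/12) = −1/2, so x_2 = (1/12) − (−49/48)/(−1/2) = −47/24.

−47/24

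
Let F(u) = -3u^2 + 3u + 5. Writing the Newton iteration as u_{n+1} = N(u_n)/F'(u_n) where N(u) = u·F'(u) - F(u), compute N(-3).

-32

F'(u) = -6u + 3.
N(u) = u·F'(u) - F(u) = u·(-6u + 3) - (-3u^2 + 3u + 5) = -3u^2 - 5.
N(-3) = -32.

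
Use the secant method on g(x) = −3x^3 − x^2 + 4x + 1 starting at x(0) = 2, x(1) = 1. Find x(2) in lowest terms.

g(2) = −19, g(1) = 1. x(2) = 1 − 1·(1 − 2)/(1 − (−19)) = 21/20.

21/20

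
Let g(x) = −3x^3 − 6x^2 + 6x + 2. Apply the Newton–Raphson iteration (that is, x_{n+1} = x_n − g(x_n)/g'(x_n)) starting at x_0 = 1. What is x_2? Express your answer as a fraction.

g'(x) = −9x^2 − 12x + 6.
g(1) = −1, g'(1) = −15, so x_1 = 1 − (−1)/(−15) = 14/15.
g(14/15) = −74/1125, g'(14/15) = −326/25, so x_2 = (14/15) − (−74/1125)/(−326/25) = 6809/7335.

6809/7335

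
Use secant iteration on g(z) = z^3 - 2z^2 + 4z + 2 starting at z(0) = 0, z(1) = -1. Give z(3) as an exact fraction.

g(0) = 2, g(-1) = -5. z(2) = (-1) - (-5)·((-1) - 0)/((-5) - 2) = -2/7.
g(-1) = -5, g(-2/7) = 230/343. z(3) = (-2/7) - (230/343)·((-2/7) - (-1))/((230/343) - (-5)) = -144/389.

-144/389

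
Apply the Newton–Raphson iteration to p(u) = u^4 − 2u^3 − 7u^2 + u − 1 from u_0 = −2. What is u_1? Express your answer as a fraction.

p'(u) = 4u^3 − 6u^2 − 14u + 1.
p(−2) = 1, p'(−2) = −27, so u_1 = (−2) − 1/(−27) = −53/27.

−53/27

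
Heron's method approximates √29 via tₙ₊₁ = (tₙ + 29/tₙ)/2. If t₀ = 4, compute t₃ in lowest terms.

30095761/5588640

t₁ = (4 + 29/4)/2 = 45/8.
t₂ = (45/8 + 29/(45/8))/2 = 3881/720.
t₃ = (3881/720 + 29/(3881/720))/2 = 30095761/5588640.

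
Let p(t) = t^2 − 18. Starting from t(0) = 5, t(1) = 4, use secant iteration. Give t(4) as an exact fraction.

p(5) = 7, p(4) = −2. t(2) = 4 − (−2)·(4 − 5)/((−2) − 7) = 38/9.
p(4) = −2, p(38/9) = −14/81. t(3) = (38/9) − (−14/81)·((38/9) − 4)/((−14/81) − (−2)) = 157/37.
p(38/9) = −14/81, p(157/37) = 7/1369. t(4) = (157/37) − (7/1369)·((157/37) − (38/9))/((7/1369) − (−14/81)) = 11960/2819.

11960/2819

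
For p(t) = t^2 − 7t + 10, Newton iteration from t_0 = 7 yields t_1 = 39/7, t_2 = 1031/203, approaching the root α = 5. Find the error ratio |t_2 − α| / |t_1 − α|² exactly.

t_1 − α = 39/7 − 5 = 4/7, so |t_1 − α| = 4/7.
t_2 − α = 1031/203 − 5 = 16/203, so |t_2 − α| = 16/203.
|t_1 − α|² = 16/49.
Ratio = (16/203) / (16/49) = 7/29.

7/29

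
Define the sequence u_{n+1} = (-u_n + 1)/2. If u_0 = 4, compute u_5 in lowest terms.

7/32

u_1 = (-4 + 1)/2 = -3/2.
u_2 = (-(-3/2) + 1)/2 = 5/4.
u_3 = (-(5/4) + 1)/2 = -1/8.
u_4 = (-(-1/8) + 1)/2 = 9/16.
u_5 = (-(9/16) + 1)/2 = 7/32.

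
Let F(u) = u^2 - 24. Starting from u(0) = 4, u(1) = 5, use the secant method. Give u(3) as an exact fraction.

F(4) = -8, F(5) = 1. u(2) = 5 - 1·(5 - 4)/(1 - (-8)) = 44/9.
F(5) = 1, F(44/9) = -8/81. u(3) = (44/9) - (-8/81)·((44/9) - 5)/((-8/81) - 1) = 436/89.

436/89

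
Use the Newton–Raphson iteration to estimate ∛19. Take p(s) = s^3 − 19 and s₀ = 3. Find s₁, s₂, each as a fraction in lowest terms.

s₁ = 73/27, s₂ = 1152011/431649

p'(s) = 3s^2.
p(3) = 8, p'(3) = 27, so s₁ = 3 − 8/27 = 73/27.
p(73/27) = 15040/19683, p'(73/27) = 5329/243, so s₂ = (73/27) − (15040/19683)/(5329/243) = 1152011/431649.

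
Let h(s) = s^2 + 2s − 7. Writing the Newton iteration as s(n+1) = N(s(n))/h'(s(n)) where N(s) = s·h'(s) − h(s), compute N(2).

11

h'(s) = 2s + 2.
N(s) = s·h'(s) − h(s) = s·(2s + 2) − (s^2 + 2s − 7) = s^2 + 7.
N(2) = 11.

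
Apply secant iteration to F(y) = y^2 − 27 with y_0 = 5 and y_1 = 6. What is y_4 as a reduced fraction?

1351/260

F(5) = −2, F(6) = 9. y_2 = 6 − 9·(6 − 5)/(9 − (−2)) = 57/11.
F(6) = 9, F(57/11) = −18/121. y_3 = (57/11) − (−18/121)·((57/11) − 6)/((−18/121) − 9) = 213/41.
F(57/11) = −18/121, F(213/41) = −18/1681. y_4 = (213/41) − (−18/1681)·((213/41) − (57/11))/((−18/1681) − (−18/121)) = 1351/260.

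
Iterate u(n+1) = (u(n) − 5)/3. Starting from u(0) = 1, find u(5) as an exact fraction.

u(1) = (1 − 5)/3 = −4/3.
u(2) = ((−4/3) − 5)/3 = −19/9.
u(3) = ((−19/9) − 5)/3 = −64/27.
u(4) = ((−64/27) − 5)/3 = −199/81.
u(5) = ((−199/81) − 5)/3 = −604/243.

−604/243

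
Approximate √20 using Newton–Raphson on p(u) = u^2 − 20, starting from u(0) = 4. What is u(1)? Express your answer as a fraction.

9/2

p'(u) = 2u.
p(4) = −4, p'(4) = 8, so u(1) = 4 − (−4)/8 = 9/2.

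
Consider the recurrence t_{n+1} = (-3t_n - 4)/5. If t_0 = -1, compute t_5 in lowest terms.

-1441/3125

t_1 = (-3·(-1) - 4)/5 = -1/5.
t_2 = (-3·(-1/5) - 4)/5 = -17/25.
t_3 = (-3·(-17/25) - 4)/5 = -49/125.
t_4 = (-3·(-49/125) - 4)/5 = -353/625.
t_5 = (-3·(-353/625) - 4)/5 = -1441/3125.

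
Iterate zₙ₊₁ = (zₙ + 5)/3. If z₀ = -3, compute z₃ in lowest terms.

62/27

z₁ = ((-3) + 5)/3 = 2/3.
z₂ = ((2/3) + 5)/3 = 17/9.
z₃ = ((17/9) + 5)/3 = 62/27.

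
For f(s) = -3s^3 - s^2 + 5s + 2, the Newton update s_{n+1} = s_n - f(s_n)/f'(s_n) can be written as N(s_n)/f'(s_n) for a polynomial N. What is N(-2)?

f'(s) = -9s^2 - 2s + 5.
N(s) = s·f'(s) - f(s) = s·(-9s^2 - 2s + 5) - (-3s^3 - s^2 + 5s + 2) = -6s^3 - s^2 - 2.
N(-2) = 42.

42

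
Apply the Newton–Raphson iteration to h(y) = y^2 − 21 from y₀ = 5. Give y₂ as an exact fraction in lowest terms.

527/115

h'(y) = 2y.
h(5) = 4, h'(5) = 10, so y₁ = 5 − 4/10 = 23/5.
h(23/5) = 4/25, h'(23/5) = 46/5, so y₂ = (23/5) − (4/25)/(46/5) = 527/115.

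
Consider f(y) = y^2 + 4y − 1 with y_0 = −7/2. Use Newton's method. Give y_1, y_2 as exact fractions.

y_1 = −53/12, y_2 = −2953/696

f'(y) = 2y + 4.
f(−7/2) = −11/4, f'(−7/2) = −3, so y_1 = (−7/2) − (−11/4)/(−3) = −53/12.
f(−53/12) = 121/144, f'(−53/12) = −29/6, so y_2 = (−53/12) − (121/144)/(−29/6) = −2953/696.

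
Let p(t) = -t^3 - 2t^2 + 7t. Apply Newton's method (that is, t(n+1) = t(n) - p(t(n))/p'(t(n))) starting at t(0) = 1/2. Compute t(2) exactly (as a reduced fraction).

p'(t) = -3t^2 - 4t + 7.
p(1/2) = 23/8, p'(1/2) = 17/4, so t(1) = (1/2) - (23/8)/(17/4) = -3/17.
p(-3/17) = -6348/4913, p'(-3/17) = 2200/289, so t(2) = (-3/17) - (-6348/4913)/(2200/289) = -63/9350.

-63/9350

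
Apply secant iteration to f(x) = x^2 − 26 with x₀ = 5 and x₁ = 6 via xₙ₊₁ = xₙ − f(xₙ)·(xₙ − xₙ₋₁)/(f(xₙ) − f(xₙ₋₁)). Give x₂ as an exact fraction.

f(5) = −1, f(6) = 10. x₂ = 6 − 10·(6 − 5)/(10 − (−1)) = 56/11.

56/11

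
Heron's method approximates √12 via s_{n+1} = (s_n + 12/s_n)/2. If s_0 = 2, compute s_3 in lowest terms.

97/28

s_1 = (2 + 12/2)/2 = 4.
s_2 = (4 + 12/4)/2 = 7/2.
s_3 = (7/2 + 12/(7/2))/2 = 97/28.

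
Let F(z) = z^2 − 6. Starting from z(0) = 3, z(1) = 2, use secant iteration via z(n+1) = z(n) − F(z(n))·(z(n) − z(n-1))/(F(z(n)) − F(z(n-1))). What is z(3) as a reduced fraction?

F(3) = 3, F(2) = −2. z(2) = 2 − (−2)·(2 − 3)/((−2) − 3) = 12/5.
F(2) = −2, F(12/5) = −6/25. z(3) = (12/5) − (−6/25)·((12/5) − 2)/((−6/25) − (−2)) = 27/11.

27/11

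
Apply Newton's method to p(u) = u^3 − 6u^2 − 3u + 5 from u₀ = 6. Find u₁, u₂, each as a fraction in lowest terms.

p'(u) = 3u^2 − 12u − 3.
p(6) = −13, p'(6) = 33, so u₁ = 6 − (−13)/33 = 211/33.
p(211/33) = 69121/35937, p'(211/33) = 15580/363, so u₂ = (211/33) − (69121/35937)/(15580/363) = 9793019/1542420.

u₁ = 211/33, u₂ = 9793019/1542420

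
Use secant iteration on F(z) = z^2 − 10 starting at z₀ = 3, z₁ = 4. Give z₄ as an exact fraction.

3488/1103

F(3) = −1, F(4) = 6. z₂ = 4 − 6·(4 − 3)/(6 − (−1)) = 22/7.
F(4) = 6, F(22/7) = −6/49. z₃ = (22/7) − (−6/49)·((22/7) − 4)/((−6/49) − 6) = 79/25.
F(22/7) = −6/49, F(79/25) = −9/625. z₄ = (79/25) − (−9/625)·((79/25) − (22/7))/((−9/625) − (−6/49)) = 3488/1103.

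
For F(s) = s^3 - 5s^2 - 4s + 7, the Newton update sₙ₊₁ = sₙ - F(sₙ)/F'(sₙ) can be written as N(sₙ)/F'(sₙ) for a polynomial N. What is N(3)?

F'(s) = 3s^2 - 10s - 4.
N(s) = s·F'(s) - F(s) = s·(3s^2 - 10s - 4) - (s^3 - 5s^2 - 4s + 7) = 2s^3 - 5s^2 - 7.
N(3) = 2.

2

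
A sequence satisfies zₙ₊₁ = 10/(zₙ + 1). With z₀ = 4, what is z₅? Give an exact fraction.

430/173

z₁ = 10/(4 + 1) = 2.
z₂ = 10/(2 + 1) = 10/3.
z₃ = 10/(10/3 + 1) = 30/13.
z₄ = 10/(30/13 + 1) = 130/43.
z₅ = 10/(130/43 + 1) = 430/173.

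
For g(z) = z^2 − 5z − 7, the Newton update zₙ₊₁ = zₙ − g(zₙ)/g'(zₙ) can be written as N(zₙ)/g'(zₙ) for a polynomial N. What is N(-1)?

g'(z) = 2z − 5.
N(z) = z·g'(z) − g(z) = z·(2z − 5) − (z^2 − 5z − 7) = z^2 + 7.
N(-1) = 8.

8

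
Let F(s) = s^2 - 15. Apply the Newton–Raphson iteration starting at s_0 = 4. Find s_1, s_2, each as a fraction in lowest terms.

s_1 = 31/8, s_2 = 1921/496

F'(s) = 2s.
F(4) = 1, F'(4) = 8, so s_1 = 4 - 1/8 = 31/8.
F(31/8) = 1/64, F'(31/8) = 31/4, so s_2 = (31/8) - (1/64)/(31/4) = 1921/496.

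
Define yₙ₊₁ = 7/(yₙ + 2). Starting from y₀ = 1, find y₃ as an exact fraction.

y₁ = 7/(1 + 2) = 7/3.
y₂ = 7/(7/3 + 2) = 21/13.
y₃ = 7/(21/13 + 2) = 91/47.

91/47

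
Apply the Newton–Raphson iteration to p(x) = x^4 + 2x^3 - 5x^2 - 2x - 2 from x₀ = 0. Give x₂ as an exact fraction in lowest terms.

p'(x) = 4x^3 + 6x^2 - 10x - 2.
p(0) = -2, p'(0) = -2, so x₁ = 0 - (-2)/(-2) = -1.
p(-1) = -6, p'(-1) = 10, so x₂ = (-1) - (-6)/10 = -2/5.

-2/5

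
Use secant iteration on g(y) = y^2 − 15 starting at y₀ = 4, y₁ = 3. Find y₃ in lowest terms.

g(4) = 1, g(3) = −6. y₂ = 3 − (−6)·(3 − 4)/((−6) − 1) = 27/7.
g(3) = −6, g(27/7) = −6/49. y₃ = (27/7) − (−6/49)·((27/7) − 3)/((−6/49) − (−6)) = 31/8.

31/8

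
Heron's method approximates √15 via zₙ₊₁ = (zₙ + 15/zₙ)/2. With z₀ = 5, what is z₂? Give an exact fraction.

z₁ = (5 + 15/5)/2 = 4.
z₂ = (4 + 15/4)/2 = 31/8.

31/8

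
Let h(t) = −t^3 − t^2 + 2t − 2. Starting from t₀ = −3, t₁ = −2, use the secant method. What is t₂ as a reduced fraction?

−13/6

h(−3) = 10, h(−2) = −2. t₂ = (−2) − (−2)·((−2) − (−3))/((−2) − 10) = −13/6.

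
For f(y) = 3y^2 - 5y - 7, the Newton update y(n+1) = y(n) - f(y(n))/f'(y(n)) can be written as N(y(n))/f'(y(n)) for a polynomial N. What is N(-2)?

19

f'(y) = 6y - 5.
N(y) = y·f'(y) - f(y) = y·(6y - 5) - (3y^2 - 5y - 7) = 3y^2 + 7.
N(-2) = 19.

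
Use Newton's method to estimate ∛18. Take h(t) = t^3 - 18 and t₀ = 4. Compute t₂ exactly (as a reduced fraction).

h'(t) = 3t^2.
h(4) = 46, h'(4) = 48, so t₁ = 4 - 46/48 = 73/24.
h(73/24) = 140185/13824, h'(73/24) = 5329/192, so t₂ = (73/24) - (140185/13824)/(5329/192) = 513433/191844.

513433/191844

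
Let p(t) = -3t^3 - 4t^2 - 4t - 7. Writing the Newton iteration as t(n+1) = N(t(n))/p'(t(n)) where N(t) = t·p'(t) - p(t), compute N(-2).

p'(t) = -9t^2 - 8t - 4.
N(t) = t·p'(t) - p(t) = t·(-9t^2 - 8t - 4) - (-3t^3 - 4t^2 - 4t - 7) = -6t^3 - 4t^2 + 7.
N(-2) = 39.

39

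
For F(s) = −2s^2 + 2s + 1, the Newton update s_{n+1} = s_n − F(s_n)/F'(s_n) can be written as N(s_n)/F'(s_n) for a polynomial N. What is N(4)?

F'(s) = −4s + 2.
N(s) = s·F'(s) − F(s) = s·(−4s + 2) − (−2s^2 + 2s + 1) = −2s^2 − 1.
N(4) = −33.

−33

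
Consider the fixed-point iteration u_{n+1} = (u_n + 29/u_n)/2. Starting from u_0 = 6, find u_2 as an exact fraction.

u_1 = (6 + 29/6)/2 = 65/12.
u_2 = (65/12 + 29/(65/12))/2 = 8401/1560.

8401/1560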